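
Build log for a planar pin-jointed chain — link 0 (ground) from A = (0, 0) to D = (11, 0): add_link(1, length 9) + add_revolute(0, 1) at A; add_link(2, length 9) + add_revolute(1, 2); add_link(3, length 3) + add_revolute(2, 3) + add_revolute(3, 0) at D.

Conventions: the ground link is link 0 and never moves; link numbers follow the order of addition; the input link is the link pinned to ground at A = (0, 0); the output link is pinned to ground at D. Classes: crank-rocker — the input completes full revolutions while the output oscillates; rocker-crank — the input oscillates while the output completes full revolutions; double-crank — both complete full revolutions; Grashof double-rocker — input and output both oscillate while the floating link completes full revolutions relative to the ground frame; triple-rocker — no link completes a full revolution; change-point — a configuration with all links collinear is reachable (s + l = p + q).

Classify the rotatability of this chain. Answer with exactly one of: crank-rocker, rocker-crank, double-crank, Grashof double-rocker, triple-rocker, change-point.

lengths: ground=11, input=9, coupler=9, output=3
sorted: s=3 (shortest), l=11 (longest), p+q=18
s + l = 14 vs p + q = 18
s + l < p + q (Grashof) with shortest = output link → rocker-crank

rocker-crank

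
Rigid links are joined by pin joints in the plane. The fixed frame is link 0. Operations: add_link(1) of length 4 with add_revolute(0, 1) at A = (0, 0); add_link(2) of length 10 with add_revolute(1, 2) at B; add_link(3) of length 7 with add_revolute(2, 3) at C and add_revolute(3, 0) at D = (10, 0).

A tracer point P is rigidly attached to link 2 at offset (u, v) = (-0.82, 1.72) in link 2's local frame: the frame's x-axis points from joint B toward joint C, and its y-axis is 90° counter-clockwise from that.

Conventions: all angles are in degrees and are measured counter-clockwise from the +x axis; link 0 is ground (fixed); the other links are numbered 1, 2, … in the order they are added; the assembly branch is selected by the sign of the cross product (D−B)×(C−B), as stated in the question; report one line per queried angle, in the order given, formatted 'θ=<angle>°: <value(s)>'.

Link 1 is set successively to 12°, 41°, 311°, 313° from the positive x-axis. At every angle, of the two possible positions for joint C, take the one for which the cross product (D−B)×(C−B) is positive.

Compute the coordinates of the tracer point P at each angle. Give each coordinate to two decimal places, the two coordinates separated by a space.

A=(0,0), D=(10.00,0)
θ=12°: B = A + 4.00·(cos12°, sin12°) = (3.9126, 0.8316)
θ=12°: |BD| = 6.1440
θ=12°: circle(B,10.00) ∩ circle(D,7.00): a=7.2224, h=6.9164
θ=12°:   candidates: C₊=(12.0047,6.7068) cross=42.494; C₋=(10.1323,-6.9987) cross=-42.494
θ=12°:   branch + wants cross > 0 → take C=(12.0047,6.7068) (cross=42.494)
θ=12°: ex = (C−B)/|BC| = (0.8092,0.5875); ey = (-0.5875,0.8092)
θ=12°: P = B + -0.82·ex + 1.72·ey = (2.2385,1.7417)
θ=41°: B = A + 4.00·(cos41°, sin41°) = (3.0188, 2.6242)
θ=41°: |BD| = 7.4581
θ=41°: circle(B,10.00) ∩ circle(D,7.00): a=7.1482, h=6.9931
θ=41°:   candidates: C₊=(12.1705,6.6550) cross=52.155; C₋=(7.2492,-6.4369) cross=-52.155
θ=41°:   branch + wants cross > 0 → take C=(12.1705,6.6550) (cross=52.155)
θ=41°: ex = (C−B)/|BC| = (0.9152,0.4031); ey = (-0.4031,0.9152)
θ=41°: P = B + -0.82·ex + 1.72·ey = (1.5751,3.8678)
θ=311°: B = A + 4.00·(cos311°, sin311°) = (2.6242, -3.0188)
θ=311°: |BD| = 7.9696
θ=311°: circle(B,10.00) ∩ circle(D,7.00): a=7.1845, h=6.9558
θ=311°:   candidates: C₊=(6.6385,6.1401) cross=55.435; C₋=(11.9081,-6.7349) cross=-55.435
θ=311°:   branch + wants cross > 0 → take C=(6.6385,6.1401) (cross=55.435)
θ=311°: ex = (C−B)/|BC| = (0.4014,0.9159); ey = (-0.9159,0.4014)
θ=311°: P = B + -0.82·ex + 1.72·ey = (0.7197,-3.0794)
θ=313°: B = A + 4.00·(cos313°, sin313°) = (2.7280, -2.9254)
θ=313°: |BD| = 7.8384
θ=313°: circle(B,10.00) ∩ circle(D,7.00): a=7.1724, h=6.9682
θ=313°:   candidates: C₊=(6.7815,6.2162) cross=54.620; C₋=(11.9828,-6.7133) cross=-54.620
θ=313°:   branch + wants cross > 0 → take C=(6.7815,6.2162) (cross=54.620)
θ=313°: ex = (C−B)/|BC| = (0.4053,0.9142); ey = (-0.9142,0.4053)
θ=313°: P = B + -0.82·ex + 1.72·ey = (0.8232,-2.9778)

θ=12°: 2.24 1.74
θ=41°: 1.58 3.87
θ=311°: 0.72 -3.08
θ=313°: 0.82 -2.98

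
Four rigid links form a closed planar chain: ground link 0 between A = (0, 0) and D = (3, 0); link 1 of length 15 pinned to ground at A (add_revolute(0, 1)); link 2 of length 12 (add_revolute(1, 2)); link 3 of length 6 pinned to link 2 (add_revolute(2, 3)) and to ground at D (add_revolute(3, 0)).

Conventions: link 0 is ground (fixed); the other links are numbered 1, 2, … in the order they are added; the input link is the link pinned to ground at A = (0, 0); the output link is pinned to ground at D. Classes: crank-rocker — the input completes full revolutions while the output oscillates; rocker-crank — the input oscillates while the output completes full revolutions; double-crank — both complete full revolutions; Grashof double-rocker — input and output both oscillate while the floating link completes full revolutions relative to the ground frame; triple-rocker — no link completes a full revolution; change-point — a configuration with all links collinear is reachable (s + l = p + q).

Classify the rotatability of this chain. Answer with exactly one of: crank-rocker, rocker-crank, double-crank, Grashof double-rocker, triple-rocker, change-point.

lengths: ground=3, input=15, coupler=12, output=6
sorted: s=3 (shortest), l=15 (longest), p+q=18
s + l = 18 vs p + q = 18
s + l = p + q → change-point (collinear configuration reachable)

change-point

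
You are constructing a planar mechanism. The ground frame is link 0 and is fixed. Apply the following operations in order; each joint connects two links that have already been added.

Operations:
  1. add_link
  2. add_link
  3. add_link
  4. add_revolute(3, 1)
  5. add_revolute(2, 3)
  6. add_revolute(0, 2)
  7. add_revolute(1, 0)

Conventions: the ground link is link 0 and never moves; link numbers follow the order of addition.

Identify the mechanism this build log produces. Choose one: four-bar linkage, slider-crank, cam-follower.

links: 4 (incl. ground); joints: 4 revolute, 0 prismatic, 0 higher (cam) pair, forming one closed loop
4 links in a single 4R loop → four-bar linkage

four-bar linkage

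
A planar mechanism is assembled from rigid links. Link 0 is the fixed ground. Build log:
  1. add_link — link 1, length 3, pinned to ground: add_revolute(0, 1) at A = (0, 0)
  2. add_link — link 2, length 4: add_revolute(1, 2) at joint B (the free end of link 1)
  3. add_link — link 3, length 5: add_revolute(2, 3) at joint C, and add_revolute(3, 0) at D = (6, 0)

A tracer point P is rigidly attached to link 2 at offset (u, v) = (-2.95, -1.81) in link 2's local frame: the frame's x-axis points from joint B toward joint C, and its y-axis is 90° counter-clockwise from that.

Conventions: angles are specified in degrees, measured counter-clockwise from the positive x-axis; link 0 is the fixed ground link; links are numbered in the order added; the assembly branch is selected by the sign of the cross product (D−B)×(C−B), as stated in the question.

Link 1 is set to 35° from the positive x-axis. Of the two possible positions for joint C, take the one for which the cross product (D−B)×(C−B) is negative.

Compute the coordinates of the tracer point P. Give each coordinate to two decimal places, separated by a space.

A=(0,0), D=(6.00,0)
B = A + 3.00·(cos35°, sin35°) = (2.4575, 1.7207)
|BD| = 3.9383
circle(B,4.00) ∩ circle(D,5.00): a=0.8266, h=3.9137
  candidates: C₊=(4.9109,4.8799) cross=15.413; C₋=(1.4910,-2.1608) cross=-15.413
  branch - wants cross < 0 → take C=(1.4910,-2.1608) (cross=-15.413)
ex = (C−B)/|BC| = (-0.2416,-0.9704); ey = (0.9704,-0.2416)
P = B + -2.95·ex + -1.81·ey = (1.4138,5.0207)

1.41 5.02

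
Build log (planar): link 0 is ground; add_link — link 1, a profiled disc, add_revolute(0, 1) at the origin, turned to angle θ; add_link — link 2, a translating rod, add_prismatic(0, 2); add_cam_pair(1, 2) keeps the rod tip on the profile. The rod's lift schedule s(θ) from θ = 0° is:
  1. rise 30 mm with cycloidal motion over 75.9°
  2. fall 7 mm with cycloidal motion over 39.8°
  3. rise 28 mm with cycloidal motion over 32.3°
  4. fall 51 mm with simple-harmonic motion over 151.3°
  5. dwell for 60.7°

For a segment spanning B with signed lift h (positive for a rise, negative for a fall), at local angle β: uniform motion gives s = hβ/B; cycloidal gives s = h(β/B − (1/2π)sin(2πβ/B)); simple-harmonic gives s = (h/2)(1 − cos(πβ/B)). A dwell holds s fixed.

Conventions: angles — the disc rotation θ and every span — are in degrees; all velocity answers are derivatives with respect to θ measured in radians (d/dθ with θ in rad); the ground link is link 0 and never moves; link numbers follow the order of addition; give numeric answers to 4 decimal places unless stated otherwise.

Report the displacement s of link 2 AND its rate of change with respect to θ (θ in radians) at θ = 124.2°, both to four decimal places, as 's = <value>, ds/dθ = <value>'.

seg 1 [0°–75.9°] cycloidal, h=30: full span → s += 30 → s = 30.0000
seg 2 [75.9°–115.7°] cycloidal, h=-7: full span → s += -7 → s = 23.0000
seg 3 [115.7°–148°] cycloidal, h=28: θ=124.2° here. β=8.5, B=32.3. 28·(0.2632 − sin(2π·0.2632)/(2π)) = 2.9273 → s = 25.9273
velocity in seg [115.7°–148°] (cycloidal), θ in radians: β = 8.5° = 0.1484 rad, B = 32.3° = 0.5637 rad; ds/dθ = (h/B)(1 − cos(2πβ/B)) = (28/0.5637)(1 − cos(2π·0.2632)) = 53.769733 mm/rad

s = 25.9273, ds/dθ = 53.7697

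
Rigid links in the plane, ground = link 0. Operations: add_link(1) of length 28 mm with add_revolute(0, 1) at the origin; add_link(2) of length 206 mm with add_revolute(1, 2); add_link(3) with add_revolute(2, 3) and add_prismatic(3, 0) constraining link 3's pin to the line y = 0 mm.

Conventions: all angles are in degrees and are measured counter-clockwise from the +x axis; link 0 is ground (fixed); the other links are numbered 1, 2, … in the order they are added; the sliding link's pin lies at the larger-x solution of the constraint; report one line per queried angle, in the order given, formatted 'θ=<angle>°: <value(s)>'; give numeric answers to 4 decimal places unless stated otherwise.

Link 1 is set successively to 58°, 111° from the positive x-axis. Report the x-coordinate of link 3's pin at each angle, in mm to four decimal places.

geometry: r = 28 mm, L = 206 mm, e = 0 mm
θ=58°: crank pin P = (r cos θ, r sin θ) = (14.837739, 23.745347)
θ=58°: h = r sin θ − e = 23.745347 − 0 = 23.745347
θ=58°: x = r cos θ + √(L² − h²) = 14.837739 + 204.626876 = 219.464616
θ=111°: crank pin P = (r cos θ, r sin θ) = (-10.034303, 26.140252)
θ=111°: h = r sin θ − e = 26.140252 − 0 = 26.140252
θ=111°: x = r cos θ + √(L² − h²) = -10.034303 + 204.334743 = 194.300440

θ=58°: 219.4646
θ=111°: 194.3004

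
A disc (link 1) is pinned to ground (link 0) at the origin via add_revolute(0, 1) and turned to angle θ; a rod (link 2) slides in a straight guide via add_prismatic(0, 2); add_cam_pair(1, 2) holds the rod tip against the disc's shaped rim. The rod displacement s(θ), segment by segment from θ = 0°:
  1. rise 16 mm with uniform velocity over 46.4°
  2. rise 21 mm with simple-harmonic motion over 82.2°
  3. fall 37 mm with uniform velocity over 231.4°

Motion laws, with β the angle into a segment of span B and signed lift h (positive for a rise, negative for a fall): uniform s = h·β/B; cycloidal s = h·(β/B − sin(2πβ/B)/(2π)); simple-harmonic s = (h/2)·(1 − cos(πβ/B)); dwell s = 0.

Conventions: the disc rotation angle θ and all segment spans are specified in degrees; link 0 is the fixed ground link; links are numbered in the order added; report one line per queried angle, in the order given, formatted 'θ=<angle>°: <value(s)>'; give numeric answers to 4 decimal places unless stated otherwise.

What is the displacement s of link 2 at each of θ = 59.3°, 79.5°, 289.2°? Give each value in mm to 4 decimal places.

segment 1 (0° to 46.4°, uniform, h = 16) is passed completely: s = 0.0000 + (16) = 16.0000
θ = 59.3° falls in segment 2 (46.4° to 128.6°, simple-harmonic, h = 21): β = 59.3 − 46.4 = 12.9°, B = 82.2°; Δs = 21/2·(1 − cos(π·0.1569)) = 1.2505; s = 16.0000 + 1.2505 = 17.2505
θ = 79.5° falls in segment 2 (46.4° to 128.6°, simple-harmonic, h = 21): β = 79.5 − 46.4 = 33.1°, B = 82.2°; Δs = 21/2·(1 − cos(π·0.4027)) = 7.3394; s = 16.0000 + 7.3394 = 23.3394
segment 2 (46.4° to 128.6°, simple-harmonic, h = 21) is passed completely: s = 16.0000 + (21) = 37.0000
θ = 289.2° falls in segment 3 (128.6° to 360°, uniform, h = -37): β = 289.2 − 128.6 = 160.6°, B = 231.4°; Δs = -37·160.6/231.4 = -25.6793; s = 37.0000 − 25.6793 = 11.3207

θ=59.3°: 17.2505
θ=79.5°: 23.3394
θ=289.2°: 11.3207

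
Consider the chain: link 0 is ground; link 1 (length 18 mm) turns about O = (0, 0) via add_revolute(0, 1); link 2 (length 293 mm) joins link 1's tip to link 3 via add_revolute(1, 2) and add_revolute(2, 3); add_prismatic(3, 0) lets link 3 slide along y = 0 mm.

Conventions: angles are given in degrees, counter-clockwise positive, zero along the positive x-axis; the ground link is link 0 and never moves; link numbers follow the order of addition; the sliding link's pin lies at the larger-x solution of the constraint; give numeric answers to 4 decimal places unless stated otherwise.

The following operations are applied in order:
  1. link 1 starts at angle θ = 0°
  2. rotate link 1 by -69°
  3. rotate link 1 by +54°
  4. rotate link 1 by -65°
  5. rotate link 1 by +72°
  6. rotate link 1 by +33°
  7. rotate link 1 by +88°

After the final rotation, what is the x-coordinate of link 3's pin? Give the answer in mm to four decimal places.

geometry: r = 18 mm, L = 293 mm, e = 0 mm; θ starts at 0°
rotate link 1 by -69°: θ ← 0° -69° = -69°
rotate link 1 by +54°: θ ← -69° +54° = -15°
rotate link 1 by -65°: θ ← -15° -65° = -80°
rotate link 1 by +72°: θ ← -80° +72° = -8°
rotate link 1 by +33°: θ ← -8° +33° = 25°
rotate link 1 by +88°: θ ← 25° +88° = 113°
crank pin P = (r cos θ, r sin θ) = (-7.033160, 16.569087)
h = r sin θ − e = 16.569087 − 0 = 16.569087
x = r cos θ + √(L² − h²) = -7.033160 + 292.531136 = 285.497975

285.4980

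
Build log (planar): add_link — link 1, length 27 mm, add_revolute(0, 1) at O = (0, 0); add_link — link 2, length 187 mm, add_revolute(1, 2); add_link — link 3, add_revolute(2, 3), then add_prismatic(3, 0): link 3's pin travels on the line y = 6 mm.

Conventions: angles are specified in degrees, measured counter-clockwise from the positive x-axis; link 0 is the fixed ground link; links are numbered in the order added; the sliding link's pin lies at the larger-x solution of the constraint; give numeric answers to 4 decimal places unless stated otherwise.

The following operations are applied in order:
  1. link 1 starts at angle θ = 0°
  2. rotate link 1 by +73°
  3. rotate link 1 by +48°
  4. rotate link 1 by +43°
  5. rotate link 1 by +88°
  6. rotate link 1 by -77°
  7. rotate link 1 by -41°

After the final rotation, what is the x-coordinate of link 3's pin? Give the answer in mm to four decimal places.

geometry: r = 27 mm, L = 187 mm, e = 6 mm; θ starts at 0°
rotate link 1 by +73°: θ ← 0° +73° = 73°
rotate link 1 by +48°: θ ← 73° +48° = 121°
rotate link 1 by +43°: θ ← 121° +43° = 164°
rotate link 1 by +88°: θ ← 164° +88° = 252°
rotate link 1 by -77°: θ ← 252° -77° = 175°
rotate link 1 by -41°: θ ← 175° -41° = 134°
crank pin P = (r cos θ, r sin θ) = (-18.755776, 19.422175)
h = r sin θ − e = 19.422175 − 6 = 13.422175
x = r cos θ + √(L² − h²) = -18.755776 + 186.517681 = 167.761905

167.7619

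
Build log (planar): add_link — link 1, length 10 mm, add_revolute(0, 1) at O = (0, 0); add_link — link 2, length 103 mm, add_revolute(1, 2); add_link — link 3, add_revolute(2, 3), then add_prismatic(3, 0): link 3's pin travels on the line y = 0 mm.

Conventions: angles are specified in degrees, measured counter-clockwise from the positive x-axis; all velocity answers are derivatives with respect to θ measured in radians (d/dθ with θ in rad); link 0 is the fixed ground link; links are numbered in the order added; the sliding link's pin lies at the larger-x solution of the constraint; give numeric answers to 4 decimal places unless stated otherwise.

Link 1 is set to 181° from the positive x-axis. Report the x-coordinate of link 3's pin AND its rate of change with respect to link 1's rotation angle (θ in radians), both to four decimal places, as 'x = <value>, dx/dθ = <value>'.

geometry: r = 10 mm, L = 103 mm, e = 0 mm
crank pin P = (r cos θ, r sin θ) = (-9.998477, -0.174524)
h = r sin θ − e = -0.174524 − 0 = -0.174524
x = r cos θ + √(L² − h²) = -9.998477 + 102.999852 = 93.001375
dx/dθ = −r sin θ − h·r cos θ/√(L² − h²) (θ in radians; h = -0.174524) = 0.157583

x = 93.0014, dx/dθ = 0.1576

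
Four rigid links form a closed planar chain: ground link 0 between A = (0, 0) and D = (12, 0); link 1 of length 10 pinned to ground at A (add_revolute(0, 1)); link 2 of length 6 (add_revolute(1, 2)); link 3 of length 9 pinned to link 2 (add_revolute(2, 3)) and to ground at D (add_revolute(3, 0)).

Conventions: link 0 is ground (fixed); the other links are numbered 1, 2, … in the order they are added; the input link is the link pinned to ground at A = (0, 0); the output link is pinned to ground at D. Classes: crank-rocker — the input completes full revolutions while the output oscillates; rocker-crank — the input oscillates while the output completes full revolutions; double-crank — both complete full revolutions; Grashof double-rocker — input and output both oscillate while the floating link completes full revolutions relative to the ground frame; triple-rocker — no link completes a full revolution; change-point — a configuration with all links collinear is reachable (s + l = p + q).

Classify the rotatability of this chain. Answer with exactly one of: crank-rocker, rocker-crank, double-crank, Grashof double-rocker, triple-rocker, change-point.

lengths: ground=12, input=10, coupler=6, output=9
sorted: s=6 (shortest), l=12 (longest), p+q=19
s + l = 18 vs p + q = 19
s + l < p + q (Grashof) with shortest = coupler link → Grashof double-rocker

Grashof double-rocker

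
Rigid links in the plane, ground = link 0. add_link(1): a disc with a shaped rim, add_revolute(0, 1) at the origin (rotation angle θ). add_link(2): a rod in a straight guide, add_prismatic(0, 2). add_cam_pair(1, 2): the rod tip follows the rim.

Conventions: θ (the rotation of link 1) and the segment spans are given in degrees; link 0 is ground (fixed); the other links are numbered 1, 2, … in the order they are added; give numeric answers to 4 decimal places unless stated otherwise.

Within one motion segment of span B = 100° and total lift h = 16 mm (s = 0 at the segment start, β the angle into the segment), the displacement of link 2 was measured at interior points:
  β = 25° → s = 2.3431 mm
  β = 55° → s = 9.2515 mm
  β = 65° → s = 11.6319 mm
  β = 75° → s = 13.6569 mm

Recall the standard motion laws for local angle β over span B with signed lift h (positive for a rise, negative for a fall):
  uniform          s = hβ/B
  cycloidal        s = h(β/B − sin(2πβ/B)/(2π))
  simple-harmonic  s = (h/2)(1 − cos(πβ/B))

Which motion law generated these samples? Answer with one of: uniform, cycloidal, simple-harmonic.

candidates at β/B = r: uniform s = h·r (linear in β); cycloidal s = h·(r − sin(2πr)/(2π)); simple-harmonic s = (h/2)(1 − cos(πr))
β=25°: printed 2.3431 | uniform 4.0000, cycloidal 1.4535, simple-harmonic 2.3431
β=55°: printed 9.2515 | uniform 8.8000, cycloidal 9.5869, simple-harmonic 9.2515
β=65°: printed 11.6319 | uniform 10.4000, cycloidal 12.4601, simple-harmonic 11.6319
β=75°: printed 13.6569 | uniform 12.0000, cycloidal 14.5465, simple-harmonic 13.6569
only one law matches every sample → simple-harmonic

simple-harmonic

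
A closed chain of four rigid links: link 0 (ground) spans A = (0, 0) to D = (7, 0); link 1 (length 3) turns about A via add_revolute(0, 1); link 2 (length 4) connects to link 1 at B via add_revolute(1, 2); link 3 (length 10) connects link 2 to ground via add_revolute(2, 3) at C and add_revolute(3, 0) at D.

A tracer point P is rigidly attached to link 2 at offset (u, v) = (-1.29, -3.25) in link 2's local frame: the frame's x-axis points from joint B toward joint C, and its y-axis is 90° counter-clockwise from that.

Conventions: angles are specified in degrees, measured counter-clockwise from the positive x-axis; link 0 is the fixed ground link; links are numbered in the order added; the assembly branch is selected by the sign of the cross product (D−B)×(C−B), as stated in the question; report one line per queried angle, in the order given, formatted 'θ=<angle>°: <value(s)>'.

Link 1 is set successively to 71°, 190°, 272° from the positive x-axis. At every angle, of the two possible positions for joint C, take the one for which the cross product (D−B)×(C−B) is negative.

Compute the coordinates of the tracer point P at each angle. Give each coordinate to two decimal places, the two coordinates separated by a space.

A=(0,0), D=(7.00,0)
θ=71°: B = A + 3.00·(cos71°, sin71°) = (0.9767, 2.8366)
θ=71°: |BD| = 6.6578
θ=71°: circle(B,4.00) ∩ circle(D,10.00): a=-2.9795, h=2.6688
θ=71°:   candidates: C₊=(-0.5818,6.5204) cross=17.768; C₋=(-2.8559,1.6915) cross=-17.768
θ=71°:   branch - wants cross < 0 → take C=(-2.8559,1.6915) (cross=-17.768)
θ=71°: ex = (C−B)/|BC| = (-0.9582,-0.2863); ey = (0.2863,-0.9582)
θ=71°: P = B + -1.29·ex + -3.25·ey = (1.2824,6.3198)
θ=190°: B = A + 3.00·(cos190°, sin190°) = (-2.9544, -0.5209)
θ=190°: |BD| = 9.9680
θ=190°: circle(B,4.00) ∩ circle(D,10.00): a=0.7706, h=3.9251
θ=190°:   candidates: C₊=(-2.3900,3.4390) cross=39.125; C₋=(-1.9798,-4.4004) cross=-39.125
θ=190°:   branch - wants cross < 0 → take C=(-1.9798,-4.4004) (cross=-39.125)
θ=190°: ex = (C−B)/|BC| = (0.2437,-0.9699); ey = (0.9699,0.2437)
θ=190°: P = B + -1.29·ex + -3.25·ey = (-6.4208,-0.0617)
θ=272°: B = A + 3.00·(cos272°, sin272°) = (0.1047, -2.9982)
θ=272°: |BD| = 7.5189
θ=272°: circle(B,4.00) ∩ circle(D,10.00): a=-1.8264, h=3.5587
θ=272°:   candidates: C₊=(-2.9893,-0.4630) cross=26.757; C₋=(-0.1512,-6.9900) cross=-26.757
θ=272°:   branch - wants cross < 0 → take C=(-0.1512,-6.9900) (cross=-26.757)
θ=272°: ex = (C−B)/|BC| = (-0.0640,-0.9980); ey = (0.9980,-0.0640)
θ=272°: P = B + -1.29·ex + -3.25·ey = (-3.0561,-1.5029)

θ=71°: 1.28 6.32
θ=190°: -6.42 -0.06
θ=272°: -3.06 -1.50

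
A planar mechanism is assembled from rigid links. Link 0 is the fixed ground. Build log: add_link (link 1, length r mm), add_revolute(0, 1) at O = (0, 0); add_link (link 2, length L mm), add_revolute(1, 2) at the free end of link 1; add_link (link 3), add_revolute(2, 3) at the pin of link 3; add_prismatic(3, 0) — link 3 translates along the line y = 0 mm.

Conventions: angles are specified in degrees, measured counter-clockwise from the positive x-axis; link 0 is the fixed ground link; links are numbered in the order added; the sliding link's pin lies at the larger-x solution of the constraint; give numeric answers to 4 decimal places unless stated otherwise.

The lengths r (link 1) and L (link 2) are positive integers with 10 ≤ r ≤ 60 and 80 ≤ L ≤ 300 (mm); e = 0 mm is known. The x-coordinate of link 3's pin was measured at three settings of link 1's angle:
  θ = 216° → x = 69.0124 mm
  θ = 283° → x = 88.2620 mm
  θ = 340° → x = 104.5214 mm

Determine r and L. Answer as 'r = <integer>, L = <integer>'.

constraint per measurement: (x − r cos θ)² + (r sin θ − e)² = L²
subtracting the θ₁ and θ₂ equations cancels the r² and L² terms:
r = (x₁² − x₂²) / (2[(x₁cos θ₁ + e sin θ₁) − (x₂cos θ₂ + e sin θ₂)]) = 20.0000 → r = 20
L² = (x₁ − r cos θ₁)² + (r sin θ₁ − e)² = 7395.9995 → L = 86.0000 → L = 86
check at θ₃=340°: x = 104.5214 (printed 104.5214) ✓

r = 20, L = 86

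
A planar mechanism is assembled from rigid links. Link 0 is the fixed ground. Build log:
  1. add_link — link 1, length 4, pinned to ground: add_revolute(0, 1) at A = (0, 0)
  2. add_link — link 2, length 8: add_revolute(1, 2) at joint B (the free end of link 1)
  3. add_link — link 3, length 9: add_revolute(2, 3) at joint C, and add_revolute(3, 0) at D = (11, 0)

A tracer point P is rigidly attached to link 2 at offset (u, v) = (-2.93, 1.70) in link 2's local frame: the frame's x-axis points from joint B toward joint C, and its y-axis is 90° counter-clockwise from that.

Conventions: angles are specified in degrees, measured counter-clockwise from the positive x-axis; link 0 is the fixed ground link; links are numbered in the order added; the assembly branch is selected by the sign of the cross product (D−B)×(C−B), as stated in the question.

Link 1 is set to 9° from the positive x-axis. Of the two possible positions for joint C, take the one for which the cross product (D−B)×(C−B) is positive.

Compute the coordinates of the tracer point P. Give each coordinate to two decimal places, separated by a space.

A=(0,0), D=(11.00,0)
B = A + 4.00·(cos9°, sin9°) = (3.9508, 0.6257)
|BD| = 7.0770
circle(B,8.00) ∩ circle(D,9.00): a=2.3374, h=7.6509
  candidates: C₊=(6.9555,8.0400) cross=54.145; C₋=(5.6025,-7.2019) cross=-54.145
  branch + wants cross > 0 → take C=(6.9555,8.0400) (cross=54.145)
ex = (C−B)/|BC| = (0.3756,0.9268); ey = (-0.9268,0.3756)
P = B + -2.93·ex + 1.70·ey = (1.2747,-1.4512)

1.27 -1.45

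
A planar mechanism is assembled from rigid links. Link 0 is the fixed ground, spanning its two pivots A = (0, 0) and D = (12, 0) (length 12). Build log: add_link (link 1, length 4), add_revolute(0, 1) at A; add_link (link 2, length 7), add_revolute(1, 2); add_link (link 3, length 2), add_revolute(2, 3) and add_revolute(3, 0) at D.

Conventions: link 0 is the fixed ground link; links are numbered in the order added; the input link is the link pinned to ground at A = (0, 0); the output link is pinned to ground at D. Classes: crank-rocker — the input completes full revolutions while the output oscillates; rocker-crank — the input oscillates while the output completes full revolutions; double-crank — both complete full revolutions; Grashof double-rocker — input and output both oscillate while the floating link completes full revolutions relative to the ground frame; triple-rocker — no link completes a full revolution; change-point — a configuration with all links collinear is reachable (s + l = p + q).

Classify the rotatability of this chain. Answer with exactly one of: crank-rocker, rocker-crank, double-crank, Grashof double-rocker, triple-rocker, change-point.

lengths: ground=12, input=4, coupler=7, output=2
sorted: s=2 (shortest), l=12 (longest), p+q=11
s + l = 14 vs p + q = 11
s + l > p + q → non-Grashof → no link fully rotates → triple-rocker

triple-rocker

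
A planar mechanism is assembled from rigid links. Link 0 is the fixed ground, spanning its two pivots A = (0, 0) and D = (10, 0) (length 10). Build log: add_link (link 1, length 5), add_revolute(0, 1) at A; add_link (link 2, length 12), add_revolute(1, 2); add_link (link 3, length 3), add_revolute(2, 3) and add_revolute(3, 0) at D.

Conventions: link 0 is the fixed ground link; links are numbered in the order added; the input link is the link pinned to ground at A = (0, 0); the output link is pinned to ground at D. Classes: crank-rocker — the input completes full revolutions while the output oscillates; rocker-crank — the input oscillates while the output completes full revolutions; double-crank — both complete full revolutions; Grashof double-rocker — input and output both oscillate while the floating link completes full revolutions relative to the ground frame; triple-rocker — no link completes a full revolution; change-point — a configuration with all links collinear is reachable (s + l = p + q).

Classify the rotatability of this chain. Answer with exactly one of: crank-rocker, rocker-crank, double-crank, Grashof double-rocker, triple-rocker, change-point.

lengths: ground=10, input=5, coupler=12, output=3
sorted: s=3 (shortest), l=12 (longest), p+q=15
s + l = 15 vs p + q = 15
s + l = p + q → change-point (collinear configuration reachable)

change-point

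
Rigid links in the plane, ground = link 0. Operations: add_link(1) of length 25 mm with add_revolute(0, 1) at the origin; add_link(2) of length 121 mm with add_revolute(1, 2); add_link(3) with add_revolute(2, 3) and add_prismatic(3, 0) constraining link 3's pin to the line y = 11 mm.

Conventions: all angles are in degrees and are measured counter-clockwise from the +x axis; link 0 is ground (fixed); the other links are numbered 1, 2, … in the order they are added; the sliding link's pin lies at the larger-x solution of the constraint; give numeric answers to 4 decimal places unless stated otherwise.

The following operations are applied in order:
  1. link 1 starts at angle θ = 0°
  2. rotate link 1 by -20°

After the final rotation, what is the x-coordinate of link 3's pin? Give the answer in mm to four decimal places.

geometry: r = 25 mm, L = 121 mm, e = 11 mm; θ starts at 0°
rotate link 1 by -20°: θ ← 0° -20° = -20°
crank pin P = (r cos θ, r sin θ) = (23.492316, -8.550504)
h = r sin θ − e = -8.550504 − 11 = -19.550504
x = r cos θ + √(L² − h²) = 23.492316 + 119.410124 = 142.902440

142.9024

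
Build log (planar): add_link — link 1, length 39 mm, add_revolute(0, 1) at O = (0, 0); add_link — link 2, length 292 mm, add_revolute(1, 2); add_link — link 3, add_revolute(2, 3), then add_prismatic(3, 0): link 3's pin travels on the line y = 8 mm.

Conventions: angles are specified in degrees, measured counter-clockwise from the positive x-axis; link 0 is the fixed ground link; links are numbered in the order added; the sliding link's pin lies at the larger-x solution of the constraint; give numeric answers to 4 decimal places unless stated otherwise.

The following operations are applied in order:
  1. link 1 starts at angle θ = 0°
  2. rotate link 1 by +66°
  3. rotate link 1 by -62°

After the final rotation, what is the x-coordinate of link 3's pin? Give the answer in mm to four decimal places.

geometry: r = 39 mm, L = 292 mm, e = 8 mm; θ starts at 0°
rotate link 1 by +66°: θ ← 0° +66° = 66°
rotate link 1 by -62°: θ ← 66° -62° = 4°
crank pin P = (r cos θ, r sin θ) = (38.904998, 2.720502)
h = r sin θ − e = 2.720502 − 8 = -5.279498
x = r cos θ + √(L² − h²) = 38.904998 + 291.952268 = 330.857266

330.8573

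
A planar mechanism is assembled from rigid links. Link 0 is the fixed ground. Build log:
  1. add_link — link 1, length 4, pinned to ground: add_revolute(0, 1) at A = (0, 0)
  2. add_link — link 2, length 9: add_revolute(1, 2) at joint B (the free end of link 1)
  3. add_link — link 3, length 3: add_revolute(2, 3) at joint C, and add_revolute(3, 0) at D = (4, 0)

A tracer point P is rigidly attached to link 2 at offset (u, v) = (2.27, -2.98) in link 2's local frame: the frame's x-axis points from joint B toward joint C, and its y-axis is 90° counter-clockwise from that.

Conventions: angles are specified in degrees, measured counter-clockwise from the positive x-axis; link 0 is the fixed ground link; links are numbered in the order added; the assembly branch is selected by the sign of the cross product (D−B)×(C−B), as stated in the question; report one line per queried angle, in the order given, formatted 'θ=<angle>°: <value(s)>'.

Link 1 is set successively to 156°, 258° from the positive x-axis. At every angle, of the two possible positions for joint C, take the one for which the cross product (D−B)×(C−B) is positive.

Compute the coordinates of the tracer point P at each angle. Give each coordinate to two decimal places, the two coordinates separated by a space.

A=(0,0), D=(4.00,0)
θ=156°: B = A + 4.00·(cos156°, sin156°) = (-3.6542, 1.6269)
θ=156°: |BD| = 7.8252
θ=156°: circle(B,9.00) ∩ circle(D,3.00): a=8.5131, h=2.9201
θ=156°:   candidates: C₊=(5.2800,2.7132) cross=22.850; C₋=(4.0658,-2.9993) cross=-22.850
θ=156°:   branch + wants cross > 0 → take C=(5.2800,2.7132) (cross=22.850)
θ=156°: ex = (C−B)/|BC| = (0.9927,0.1207); ey = (-0.1207,0.9927)
θ=156°: P = B + 2.27·ex + -2.98·ey = (-1.0411,-1.0573)
θ=258°: B = A + 4.00·(cos258°, sin258°) = (-0.8316, -3.9126)
θ=258°: |BD| = 6.2172
θ=258°: circle(B,9.00) ∩ circle(D,3.00): a=8.8990, h=1.3445
θ=258°:   candidates: C₊=(5.2380,2.7326) cross=8.359; C₋=(6.9303,0.6428) cross=-8.359
θ=258°:   branch + wants cross > 0 → take C=(5.2380,2.7326) (cross=8.359)
θ=258°: ex = (C−B)/|BC| = (0.6744,0.7384); ey = (-0.7384,0.6744)
θ=258°: P = B + 2.27·ex + -2.98·ey = (2.8996,-4.2463)

θ=156°: -1.04 -1.06
θ=258°: 2.90 -4.25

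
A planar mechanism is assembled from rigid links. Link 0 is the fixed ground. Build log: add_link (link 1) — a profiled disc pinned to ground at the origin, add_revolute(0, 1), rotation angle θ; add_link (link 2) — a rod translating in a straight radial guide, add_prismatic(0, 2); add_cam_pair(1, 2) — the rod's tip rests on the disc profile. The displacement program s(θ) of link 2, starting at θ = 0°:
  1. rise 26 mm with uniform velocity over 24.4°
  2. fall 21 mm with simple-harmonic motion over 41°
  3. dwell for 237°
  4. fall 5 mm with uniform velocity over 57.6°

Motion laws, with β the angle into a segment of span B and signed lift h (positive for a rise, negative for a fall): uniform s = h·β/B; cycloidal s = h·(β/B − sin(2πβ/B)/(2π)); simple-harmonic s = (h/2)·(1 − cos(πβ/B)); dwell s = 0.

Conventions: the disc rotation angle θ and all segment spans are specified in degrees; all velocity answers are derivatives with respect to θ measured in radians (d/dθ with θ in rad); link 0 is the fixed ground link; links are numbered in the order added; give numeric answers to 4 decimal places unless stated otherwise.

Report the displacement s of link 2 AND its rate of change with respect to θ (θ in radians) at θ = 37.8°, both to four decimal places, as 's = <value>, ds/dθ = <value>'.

seg 1 [0°–24.4°] uniform, h=26: full span → s += 26 → s = 26.0000
seg 2 [24.4°–65.4°] simple-harmonic, h=-21: θ=37.8° here. β=13.4, B=41. -21/2·(1 − cos(π·0.3268)) = -5.0653 → s = 20.9347
velocity in seg [24.4°–65.4°] (simple-harmonic), θ in radians: β = 13.4° = 0.2339 rad, B = 41° = 0.7156 rad; ds/dθ = (πh/(2B)) sin(πβ/B) = (π·(-21)/(2·0.7156)) sin(π·0.3268) = -39.442399 mm/rad

s = 20.9347, ds/dθ = -39.4424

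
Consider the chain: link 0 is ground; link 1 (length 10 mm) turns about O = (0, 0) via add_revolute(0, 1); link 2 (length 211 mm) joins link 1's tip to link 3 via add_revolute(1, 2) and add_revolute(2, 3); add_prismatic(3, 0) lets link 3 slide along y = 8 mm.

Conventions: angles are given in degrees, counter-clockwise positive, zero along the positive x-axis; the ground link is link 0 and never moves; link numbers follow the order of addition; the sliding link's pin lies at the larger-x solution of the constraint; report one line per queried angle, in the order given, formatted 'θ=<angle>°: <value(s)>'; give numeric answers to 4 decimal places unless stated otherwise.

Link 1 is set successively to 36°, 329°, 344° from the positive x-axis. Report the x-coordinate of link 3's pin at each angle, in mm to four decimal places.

geometry: r = 10 mm, L = 211 mm, e = 8 mm
θ=36°: crank pin P = (r cos θ, r sin θ) = (8.090170, 5.877853)
θ=36°: h = r sin θ − e = 5.877853 − 8 = -2.122147
θ=36°: x = r cos θ + √(L² − h²) = 8.090170 + 210.989328 = 219.079498
θ=329°: crank pin P = (r cos θ, r sin θ) = (8.571673, -5.150381)
θ=329°: h = r sin θ − e = -5.150381 − 8 = -13.150381
θ=329°: x = r cos θ + √(L² − h²) = 8.571673 + 210.589809 = 219.161482
θ=344°: crank pin P = (r cos θ, r sin θ) = (9.612617, -2.756374)
θ=344°: h = r sin θ − e = -2.756374 − 8 = -10.756374
θ=344°: x = r cos θ + √(L² − h²) = 9.612617 + 210.725652 = 220.338269

θ=36°: 219.0795
θ=329°: 219.1615
θ=344°: 220.3383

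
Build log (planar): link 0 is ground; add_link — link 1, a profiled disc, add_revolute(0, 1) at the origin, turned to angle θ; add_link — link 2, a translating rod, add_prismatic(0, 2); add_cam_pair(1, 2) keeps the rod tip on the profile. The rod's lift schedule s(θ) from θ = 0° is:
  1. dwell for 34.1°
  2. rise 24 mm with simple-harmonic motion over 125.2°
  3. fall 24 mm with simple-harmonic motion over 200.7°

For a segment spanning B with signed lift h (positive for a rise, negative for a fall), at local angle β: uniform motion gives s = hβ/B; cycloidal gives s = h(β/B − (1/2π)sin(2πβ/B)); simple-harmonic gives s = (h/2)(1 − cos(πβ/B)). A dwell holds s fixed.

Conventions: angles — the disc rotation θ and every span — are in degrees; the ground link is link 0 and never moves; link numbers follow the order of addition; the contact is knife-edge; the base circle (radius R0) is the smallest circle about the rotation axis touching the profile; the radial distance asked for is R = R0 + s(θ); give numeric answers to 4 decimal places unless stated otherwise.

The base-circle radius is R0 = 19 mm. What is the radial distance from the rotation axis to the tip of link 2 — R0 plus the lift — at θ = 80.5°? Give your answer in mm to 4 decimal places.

seg 1 [0°–34.1°] dwell: s stays 0.0000
seg 2 [34.1°–159.3°] simple-harmonic, h=24: θ=80.5° here. β=46.4, B=125.2. 24/2·(1 − cos(π·0.3706)) = 7.2552 → s = 7.2552
R = R0 + s = 19 + 7.2552 = 26.2552

26.2552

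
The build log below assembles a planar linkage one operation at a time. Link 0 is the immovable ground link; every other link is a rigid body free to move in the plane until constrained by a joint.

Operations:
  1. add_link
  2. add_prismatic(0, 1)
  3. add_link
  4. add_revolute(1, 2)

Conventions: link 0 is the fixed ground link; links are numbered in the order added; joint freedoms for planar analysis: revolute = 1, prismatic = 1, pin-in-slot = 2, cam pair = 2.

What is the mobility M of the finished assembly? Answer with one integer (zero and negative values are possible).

link 0 = ground. State L|J1|J2 = 1|0|0
+link1  2|0|0
P(0,1) f=1→J1  2|1|0
+link2  3|1|0
R(1,2) f=1→J1  3|2|0
M = 3(3−1)−2·2−0 = 6−4−0 = 2

M = 2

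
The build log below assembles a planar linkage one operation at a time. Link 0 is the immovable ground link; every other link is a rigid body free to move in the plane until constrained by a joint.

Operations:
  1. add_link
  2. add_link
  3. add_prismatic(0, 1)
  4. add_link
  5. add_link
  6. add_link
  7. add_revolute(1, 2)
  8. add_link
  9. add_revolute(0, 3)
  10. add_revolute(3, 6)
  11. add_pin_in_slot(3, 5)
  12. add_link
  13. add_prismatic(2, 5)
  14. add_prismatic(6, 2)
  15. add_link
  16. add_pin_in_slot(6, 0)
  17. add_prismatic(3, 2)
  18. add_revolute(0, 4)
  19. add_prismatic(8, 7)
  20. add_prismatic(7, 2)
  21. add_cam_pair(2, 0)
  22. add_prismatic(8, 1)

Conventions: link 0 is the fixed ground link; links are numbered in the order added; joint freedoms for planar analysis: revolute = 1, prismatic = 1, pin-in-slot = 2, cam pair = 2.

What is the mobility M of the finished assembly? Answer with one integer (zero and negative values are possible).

L=1 J1=0 J2=0
add link → L=2 J1=0 J2=0
add link → L=3 J1=0 J2=0
P@0,1 dof=1 J1 → L=3 J1=1 J2=0
add link → L=4 J1=1 J2=0
add link → L=5 J1=1 J2=0
add link → L=6 J1=1 J2=0
R@1,2 dof=1 J1 → L=6 J1=2 J2=0
add link → L=7 J1=2 J2=0
R@0,3 dof=1 J1 → L=7 J1=3 J2=0
R@3,6 dof=1 J1 → L=7 J1=4 J2=0
PS@3,5 dof=2 J2 → L=7 J1=4 J2=1
add link → L=8 J1=4 J2=1
P@2,5 dof=1 J1 → L=8 J1=5 J2=1
P@6,2 dof=1 J1 → L=8 J1=6 J2=1
add link → L=9 J1=6 J2=1
PS@6,0 dof=2 J2 → L=9 J1=6 J2=2
P@3,2 dof=1 J1 → L=9 J1=7 J2=2
R@0,4 dof=1 J1 → L=9 J1=8 J2=2
P@8,7 dof=1 J1 → L=9 J1=9 J2=2
P@7,2 dof=1 J1 → L=9 J1=10 J2=2
C@2,0 dof=2 J2 → L=9 J1=10 J2=3
P@8,1 dof=1 J1 → L=9 J1=11 J2=3
M=3(L−1)−2J1−J2=3·8−2·11−3=-1

M = -1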